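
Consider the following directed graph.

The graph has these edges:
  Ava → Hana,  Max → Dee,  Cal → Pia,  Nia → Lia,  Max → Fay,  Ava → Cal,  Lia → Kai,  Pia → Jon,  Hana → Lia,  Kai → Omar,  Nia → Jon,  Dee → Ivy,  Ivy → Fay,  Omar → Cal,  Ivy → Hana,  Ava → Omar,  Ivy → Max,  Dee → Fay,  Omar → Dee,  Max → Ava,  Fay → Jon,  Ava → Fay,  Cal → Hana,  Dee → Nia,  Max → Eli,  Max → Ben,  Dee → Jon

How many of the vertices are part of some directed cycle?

A vertex is on a directed cycle iff it belongs to a strongly connected component of size ≥ 2 (or has a self-loop).
The vertices on cycles are {Ava, Cal, Dee, Ivy, Kai, Lia, Max, Nia, Hana, Omar} — 10 in total.

10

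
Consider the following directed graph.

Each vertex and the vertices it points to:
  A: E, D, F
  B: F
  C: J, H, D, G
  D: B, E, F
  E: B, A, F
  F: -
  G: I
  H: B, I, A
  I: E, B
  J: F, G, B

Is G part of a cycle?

G lies on a cycle iff there is a path from G back to itself.
Exploring from G, it never reaches itself; equivalently, its strongly connected component is a singleton.

No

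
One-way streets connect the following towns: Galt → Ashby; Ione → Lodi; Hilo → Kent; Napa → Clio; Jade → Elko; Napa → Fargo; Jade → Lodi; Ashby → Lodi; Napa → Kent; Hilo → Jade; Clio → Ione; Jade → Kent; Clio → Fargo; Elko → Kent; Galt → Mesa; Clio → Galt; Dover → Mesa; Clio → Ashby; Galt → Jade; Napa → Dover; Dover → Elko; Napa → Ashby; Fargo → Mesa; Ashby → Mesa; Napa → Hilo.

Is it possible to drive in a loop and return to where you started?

No

DFS with white/gray/black marking, starting from Napa:
Napa gray
  Ashby gray
    Mesa gray
    Mesa black
    Lodi gray
    Lodi black
  Ashby black
  Dover gray
    Dover→Mesa: Mesa black — skip
    Elko gray
      Kent gray
      Kent black
    Elko black
  Dover black
  Clio gray
    Fargo gray
      Fargo→Mesa: Mesa black — skip
    Fargo black
    Ione gray
      Ione→Lodi: Lodi black — skip
    Ione black
    Clio→Ashby: Ashby black — skip
    Galt gray
      Galt→Ashby: Ashby black — skip
      Galt→Mesa: Mesa black — skip
      Jade gray
        Jade→Lodi: Lodi black — skip
        Jade→Kent: Kent black — skip
        Jade→Elko: Elko black — skip
      Jade black
    Galt black
  Clio black
  Hilo gray
    Hilo→Kent: Kent black — skip
    Hilo→Jade: Jade black — skip
  Hilo black
  Napa→Fargo: Fargo black — skip
  Napa→Kent: Kent black — skip
Napa black
Every edge goes to a white or black vertex — no back edge, so the graph is acyclic.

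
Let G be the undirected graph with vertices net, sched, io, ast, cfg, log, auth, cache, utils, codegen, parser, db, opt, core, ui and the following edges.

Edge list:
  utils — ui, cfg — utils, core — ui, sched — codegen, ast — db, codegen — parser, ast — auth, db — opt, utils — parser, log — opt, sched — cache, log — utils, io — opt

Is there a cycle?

No

DFS, tracking each vertex's parent; an edge to a visited non-parent vertex closes a cycle.
Start from opt:
visit opt (parent –)
  visit io (parent opt)
    io–opt: parent, skip
  visit log (parent opt)
    visit utils (parent log)
      visit ui (parent utils)
        ui–utils: parent, skip
        visit core (parent ui)
          core–ui: parent, skip
      visit cfg (parent utils)
        cfg–utils: parent, skip
      visit parser (parent utils)
        visit codegen (parent parser)
          codegen–parser: parent, skip
          visit sched (parent codegen)
            visit cache (parent sched)
              cache–sched: parent, skip
            sched–codegen: parent, skip
        parser–utils: parent, skip
      utils–log: parent, skip
    log–opt: parent, skip
  visit db (parent opt)
    db–opt: parent, skip
    visit ast (parent db)
      visit auth (parent ast)
        auth–ast: parent, skip
      ast–db: parent, skip
visit net (parent –)
No non-parent visited neighbor found — the graph is a forest.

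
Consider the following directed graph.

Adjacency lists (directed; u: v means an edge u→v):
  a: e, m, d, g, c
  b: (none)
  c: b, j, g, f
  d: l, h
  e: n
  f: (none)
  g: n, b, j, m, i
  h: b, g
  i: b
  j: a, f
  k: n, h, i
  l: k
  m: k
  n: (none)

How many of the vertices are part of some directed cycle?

9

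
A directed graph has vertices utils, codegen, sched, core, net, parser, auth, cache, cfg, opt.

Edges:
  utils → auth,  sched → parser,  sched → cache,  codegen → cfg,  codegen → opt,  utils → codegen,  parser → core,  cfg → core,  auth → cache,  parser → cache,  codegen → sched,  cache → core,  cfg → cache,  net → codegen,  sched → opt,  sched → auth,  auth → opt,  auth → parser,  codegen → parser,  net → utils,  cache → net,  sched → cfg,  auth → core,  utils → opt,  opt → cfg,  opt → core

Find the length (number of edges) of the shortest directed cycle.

4

For each vertex v, BFS finds the shortest path from v back to v.
The shortest such closed walk is net → utils → auth → cache → net, length 4.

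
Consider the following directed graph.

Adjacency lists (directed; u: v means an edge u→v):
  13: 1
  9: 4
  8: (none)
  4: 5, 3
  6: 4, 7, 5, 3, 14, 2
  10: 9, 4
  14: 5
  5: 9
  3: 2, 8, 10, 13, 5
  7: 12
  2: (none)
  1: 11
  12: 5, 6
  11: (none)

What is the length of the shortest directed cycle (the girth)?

3

For each vertex v, BFS finds the shortest path from v back to v.
The shortest such closed walk is 6 → 7 → 12 → 6, length 3.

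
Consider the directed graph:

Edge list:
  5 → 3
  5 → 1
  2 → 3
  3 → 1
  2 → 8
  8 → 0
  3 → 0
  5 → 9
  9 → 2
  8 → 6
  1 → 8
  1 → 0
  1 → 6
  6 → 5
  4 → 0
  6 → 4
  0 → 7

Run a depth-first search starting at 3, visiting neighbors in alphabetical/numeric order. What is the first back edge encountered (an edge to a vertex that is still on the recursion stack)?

5->1

DFS from 3 (visiting neighbors in alphabetical/numeric order); mark gray on enter, black on exit:
3 gray
  0 gray
    7 gray
    7 black
  0 black
  1 gray
    1→0: 0 black — skip
    6 gray
      4 gray
        4→0: 0 black — skip
      4 black
      5 gray
        5→1: 1 is gray → back edge
First back edge: 5 → 1.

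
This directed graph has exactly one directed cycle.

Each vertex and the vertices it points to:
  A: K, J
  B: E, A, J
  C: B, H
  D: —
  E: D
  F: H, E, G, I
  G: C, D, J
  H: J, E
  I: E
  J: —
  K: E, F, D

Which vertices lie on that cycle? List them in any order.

A, B, C, F, G, K

DFS with gray/black marking from F:
F gray
  H gray
    J gray
    J black
    E gray
      D gray
      D black
    E black
  H black
  F→E: E black — skip
  G gray
    C gray
      B gray
        B→E: E black — skip
        A gray
          K gray
            K→E: E black — skip
            K→F: F is gray → back edge
Back edge closes the cycle F → G → C → B → A → K → F; its vertices are {A, B, C, F, G, K}.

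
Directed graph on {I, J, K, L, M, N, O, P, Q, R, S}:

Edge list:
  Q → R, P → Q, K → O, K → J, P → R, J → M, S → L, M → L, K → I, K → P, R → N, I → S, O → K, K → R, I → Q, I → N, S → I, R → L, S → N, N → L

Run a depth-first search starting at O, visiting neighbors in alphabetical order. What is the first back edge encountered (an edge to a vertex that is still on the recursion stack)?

S->I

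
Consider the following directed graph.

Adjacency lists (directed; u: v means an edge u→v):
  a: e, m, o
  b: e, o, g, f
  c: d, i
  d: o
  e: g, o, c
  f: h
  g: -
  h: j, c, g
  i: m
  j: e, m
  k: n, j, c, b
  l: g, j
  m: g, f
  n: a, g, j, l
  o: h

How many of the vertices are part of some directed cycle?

9

A vertex is on a directed cycle iff it belongs to a strongly connected component of size ≥ 2 (or has a self-loop).
The vertices on cycles are {c, d, e, f, h, i, j, m, o} — 9 in total.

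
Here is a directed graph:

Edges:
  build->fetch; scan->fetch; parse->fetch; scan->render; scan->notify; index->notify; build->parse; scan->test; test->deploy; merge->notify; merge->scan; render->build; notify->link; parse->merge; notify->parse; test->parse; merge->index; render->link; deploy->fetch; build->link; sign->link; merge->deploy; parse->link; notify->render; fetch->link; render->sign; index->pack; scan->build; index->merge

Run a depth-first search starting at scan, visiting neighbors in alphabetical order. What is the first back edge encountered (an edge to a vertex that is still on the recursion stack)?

DFS from scan (visiting neighbors in alphabetical order); mark gray on enter, black on exit:
scan gray
  build gray
    fetch gray
      link gray
      link black
    fetch black
    build→link: link black — skip
    parse gray
      parse→fetch: fetch black — skip
      parse→link: link black — skip
      merge gray
        deploy gray
          deploy→fetch: fetch black — skip
        deploy black
        index gray
          index→merge: merge is gray → back edge
First back edge: index → merge.

index->merge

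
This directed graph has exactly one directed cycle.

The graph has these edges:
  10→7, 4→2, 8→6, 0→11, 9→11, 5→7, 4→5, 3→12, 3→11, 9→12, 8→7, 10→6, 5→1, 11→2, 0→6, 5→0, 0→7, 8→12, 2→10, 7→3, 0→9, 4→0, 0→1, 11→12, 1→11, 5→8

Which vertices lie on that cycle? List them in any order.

2, 3, 7, 10, 11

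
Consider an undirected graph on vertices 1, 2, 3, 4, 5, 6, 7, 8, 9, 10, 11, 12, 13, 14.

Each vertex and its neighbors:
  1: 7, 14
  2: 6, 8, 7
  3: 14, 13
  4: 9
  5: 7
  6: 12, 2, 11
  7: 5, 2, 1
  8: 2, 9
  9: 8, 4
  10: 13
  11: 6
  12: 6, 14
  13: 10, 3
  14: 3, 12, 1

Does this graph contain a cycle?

DFS, tracking each vertex's parent; an edge to a visited non-parent vertex closes a cycle.
Start from 14:
visit 14 (parent –)
  visit 3 (parent 14)
    3–14: parent, skip
    visit 13 (parent 3)
      visit 10 (parent 13)
        10–13: parent, skip
      13–3: parent, skip
  visit 12 (parent 14)
    visit 6 (parent 12)
      6–12: parent, skip
      visit 2 (parent 6)
        2–6: parent, skip
        visit 8 (parent 2)
          8–2: parent, skip
          visit 9 (parent 8)
            9–8: parent, skip
            visit 4 (parent 9)
              4–9: parent, skip
        visit 7 (parent 2)
          visit 5 (parent 7)
            5–7: parent, skip
          7–2: parent, skip
          visit 1 (parent 7)
            1–7: parent, skip
            1–14: 14 visited and ≠ parent → cycle
Cycle: 14 – 12 – 6 – 2 – 7 – 1 – 14.

Yes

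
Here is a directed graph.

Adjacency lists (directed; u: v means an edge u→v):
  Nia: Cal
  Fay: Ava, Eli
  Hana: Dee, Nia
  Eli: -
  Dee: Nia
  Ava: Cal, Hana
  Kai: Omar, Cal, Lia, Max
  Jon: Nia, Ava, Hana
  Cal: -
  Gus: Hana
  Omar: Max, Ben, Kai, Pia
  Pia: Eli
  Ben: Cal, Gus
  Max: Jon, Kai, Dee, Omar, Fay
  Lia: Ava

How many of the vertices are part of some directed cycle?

A vertex is on a directed cycle iff it belongs to a strongly connected component of size ≥ 2 (or has a self-loop).
The vertices on cycles are {Kai, Max, Omar} — 3 in total.

3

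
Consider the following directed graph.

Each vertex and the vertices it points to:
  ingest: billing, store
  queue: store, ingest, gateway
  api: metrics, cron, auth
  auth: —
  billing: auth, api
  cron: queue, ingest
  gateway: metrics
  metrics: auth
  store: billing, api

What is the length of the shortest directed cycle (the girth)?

4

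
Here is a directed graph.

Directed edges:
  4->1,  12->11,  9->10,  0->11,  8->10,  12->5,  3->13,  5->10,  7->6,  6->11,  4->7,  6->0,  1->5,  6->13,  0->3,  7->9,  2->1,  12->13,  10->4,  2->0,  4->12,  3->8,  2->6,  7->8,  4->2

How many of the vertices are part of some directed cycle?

A vertex is on a directed cycle iff it belongs to a strongly connected component of size ≥ 2 (or has a self-loop).
The vertices on cycles are {0, 1, 2, 3, 4, 5, 6, 7, 8, 9, 10, 12} — 12 in total.

12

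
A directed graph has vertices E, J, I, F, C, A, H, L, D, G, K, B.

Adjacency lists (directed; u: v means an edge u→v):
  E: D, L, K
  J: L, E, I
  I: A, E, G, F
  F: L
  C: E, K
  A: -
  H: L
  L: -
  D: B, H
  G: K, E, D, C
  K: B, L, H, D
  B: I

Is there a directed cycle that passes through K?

Yes

K is on a cycle iff K can reach itself via ≥1 edge.
K → B → I → E → K — yes.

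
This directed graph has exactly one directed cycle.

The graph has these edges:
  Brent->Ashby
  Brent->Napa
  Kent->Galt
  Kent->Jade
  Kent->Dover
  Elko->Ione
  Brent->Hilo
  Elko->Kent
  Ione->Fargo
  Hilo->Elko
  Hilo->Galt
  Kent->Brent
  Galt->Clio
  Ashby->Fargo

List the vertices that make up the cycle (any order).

DFS with gray/black marking from Elko:
Elko gray
  Kent gray
    Galt gray
      Clio gray
      Clio black
    Galt black
    Jade gray
    Jade black
    Brent gray
      Ashby gray
        Fargo gray
        Fargo black
      Ashby black
      Hilo gray
        Hilo→Galt: Galt black — skip
        Hilo→Elko: Elko is gray → back edge
Back edge closes the cycle Elko → Kent → Brent → Hilo → Elko; its vertices are {Elko, Hilo, Kent, Brent}.

Elko, Hilo, Kent, Brent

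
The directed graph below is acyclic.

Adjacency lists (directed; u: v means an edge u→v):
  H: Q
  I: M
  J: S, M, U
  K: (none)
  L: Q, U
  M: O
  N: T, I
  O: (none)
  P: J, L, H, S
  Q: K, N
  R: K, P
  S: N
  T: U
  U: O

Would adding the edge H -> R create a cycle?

Yes

Adding H→R creates a cycle iff R can already reach H.
Path from R: R → P → H.
So R → … → H → R is a cycle.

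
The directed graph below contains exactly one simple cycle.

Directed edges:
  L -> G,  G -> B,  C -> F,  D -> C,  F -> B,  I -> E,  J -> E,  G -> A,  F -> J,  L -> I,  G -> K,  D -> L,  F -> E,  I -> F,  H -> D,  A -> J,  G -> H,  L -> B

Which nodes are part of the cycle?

D, G, H, L

DFS with gray/black marking from D:
D gray
  C gray
    F gray
      B gray
      B black
      E gray
      E black
      J gray
        J→E: E black — skip
      J black
    F black
  C black
  L gray
    L→B: B black — skip
    I gray
      I→E: E black — skip
      I→F: F black — skip
    I black
    G gray
      G→B: B black — skip
      A gray
        A→J: J black — skip
      A black
      K gray
      K black
      H gray
        H→D: D is gray → back edge
Back edge closes the cycle D → L → G → H → D; its vertices are {D, G, H, L}.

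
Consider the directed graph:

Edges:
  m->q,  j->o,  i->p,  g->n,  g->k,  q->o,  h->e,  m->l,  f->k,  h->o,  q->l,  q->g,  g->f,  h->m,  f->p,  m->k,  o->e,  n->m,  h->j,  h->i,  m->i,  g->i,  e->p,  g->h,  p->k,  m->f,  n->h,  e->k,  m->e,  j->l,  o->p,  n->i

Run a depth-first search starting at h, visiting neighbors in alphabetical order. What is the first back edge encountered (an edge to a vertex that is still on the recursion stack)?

g→h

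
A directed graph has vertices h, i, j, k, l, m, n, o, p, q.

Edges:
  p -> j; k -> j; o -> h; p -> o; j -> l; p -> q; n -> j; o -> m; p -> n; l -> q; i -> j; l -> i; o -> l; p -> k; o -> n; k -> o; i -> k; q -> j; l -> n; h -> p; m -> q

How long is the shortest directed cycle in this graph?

For each vertex v, BFS finds the shortest path from v back to v.
The shortest such closed walk is o → h → p → o, length 3.

3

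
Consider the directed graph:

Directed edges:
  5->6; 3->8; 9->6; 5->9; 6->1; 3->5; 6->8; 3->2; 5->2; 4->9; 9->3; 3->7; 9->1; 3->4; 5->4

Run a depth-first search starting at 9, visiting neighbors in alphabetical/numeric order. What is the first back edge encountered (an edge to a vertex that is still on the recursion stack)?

4->9

DFS from 9 (visiting neighbors in alphabetical/numeric order); mark gray on enter, black on exit:
9 gray
  1 gray
  1 black
  3 gray
    2 gray
    2 black
    4 gray
      4→9: 9 is gray → back edge
First back edge: 4 → 9.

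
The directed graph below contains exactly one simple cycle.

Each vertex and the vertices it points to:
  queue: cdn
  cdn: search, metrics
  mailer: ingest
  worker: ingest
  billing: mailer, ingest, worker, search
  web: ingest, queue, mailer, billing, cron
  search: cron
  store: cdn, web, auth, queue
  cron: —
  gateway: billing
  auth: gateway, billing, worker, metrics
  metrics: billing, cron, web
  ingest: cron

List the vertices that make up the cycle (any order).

cdn, web, queue, metrics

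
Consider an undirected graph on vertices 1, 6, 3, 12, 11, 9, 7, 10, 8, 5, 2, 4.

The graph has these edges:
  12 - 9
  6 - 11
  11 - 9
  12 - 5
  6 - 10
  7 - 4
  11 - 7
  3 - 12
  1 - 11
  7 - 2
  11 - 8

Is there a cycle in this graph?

No

DFS, tracking each vertex's parent; an edge to a visited non-parent vertex closes a cycle.
Start from 4:
visit 4 (parent –)
  visit 7 (parent 4)
    7–4: parent, skip
    visit 2 (parent 7)
      2–7: parent, skip
    visit 11 (parent 7)
      visit 8 (parent 11)
        8–11: parent, skip
      11–7: parent, skip
      visit 6 (parent 11)
        visit 10 (parent 6)
          10–6: parent, skip
        6–11: parent, skip
      visit 9 (parent 11)
        visit 12 (parent 9)
          visit 5 (parent 12)
            5–12: parent, skip
          12–9: parent, skip
          visit 3 (parent 12)
            3–12: parent, skip
        9–11: parent, skip
      visit 1 (parent 11)
        1–11: parent, skip
No non-parent visited neighbor found — the graph is a forest.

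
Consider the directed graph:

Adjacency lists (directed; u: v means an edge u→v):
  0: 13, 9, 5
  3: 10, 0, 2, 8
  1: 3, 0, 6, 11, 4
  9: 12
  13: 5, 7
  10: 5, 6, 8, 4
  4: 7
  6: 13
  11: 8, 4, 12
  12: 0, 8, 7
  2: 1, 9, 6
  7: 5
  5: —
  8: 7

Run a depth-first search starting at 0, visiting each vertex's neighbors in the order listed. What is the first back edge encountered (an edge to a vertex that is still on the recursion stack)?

12->0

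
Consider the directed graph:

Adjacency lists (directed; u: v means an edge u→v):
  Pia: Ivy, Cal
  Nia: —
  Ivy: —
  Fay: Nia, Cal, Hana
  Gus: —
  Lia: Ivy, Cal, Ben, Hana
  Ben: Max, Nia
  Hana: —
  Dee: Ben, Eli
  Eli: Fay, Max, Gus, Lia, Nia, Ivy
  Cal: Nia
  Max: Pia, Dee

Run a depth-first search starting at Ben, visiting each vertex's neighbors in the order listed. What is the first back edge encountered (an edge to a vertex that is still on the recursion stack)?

Dee->Ben

DFS from Ben (visiting each vertex's neighbors in the order listed); mark gray on enter, black on exit:
Ben gray
  Max gray
    Pia gray
      Ivy gray
      Ivy black
      Cal gray
        Nia gray
        Nia black
      Cal black
    Pia black
    Dee gray
      Dee→Ben: Ben is gray → back edge
First back edge: Dee → Ben.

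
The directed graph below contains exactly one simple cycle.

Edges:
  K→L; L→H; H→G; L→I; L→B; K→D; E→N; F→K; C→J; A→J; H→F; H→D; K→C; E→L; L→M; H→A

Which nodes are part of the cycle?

F, H, K, L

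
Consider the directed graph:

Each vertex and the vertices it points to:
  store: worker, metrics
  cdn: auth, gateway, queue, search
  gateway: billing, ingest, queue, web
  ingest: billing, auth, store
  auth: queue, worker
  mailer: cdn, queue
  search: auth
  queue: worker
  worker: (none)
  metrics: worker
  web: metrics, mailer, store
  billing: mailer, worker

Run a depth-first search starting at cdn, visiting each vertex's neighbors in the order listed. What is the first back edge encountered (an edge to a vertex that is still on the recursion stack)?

mailer->cdn

DFS from cdn (visiting each vertex's neighbors in the order listed); mark gray on enter, black on exit:
cdn gray
  auth gray
    queue gray
      worker gray
      worker black
    queue black
    auth→worker: worker black — skip
  auth black
  gateway gray
    billing gray
      mailer gray
        mailer→cdn: cdn is gray → back edge
First back edge: mailer → cdn.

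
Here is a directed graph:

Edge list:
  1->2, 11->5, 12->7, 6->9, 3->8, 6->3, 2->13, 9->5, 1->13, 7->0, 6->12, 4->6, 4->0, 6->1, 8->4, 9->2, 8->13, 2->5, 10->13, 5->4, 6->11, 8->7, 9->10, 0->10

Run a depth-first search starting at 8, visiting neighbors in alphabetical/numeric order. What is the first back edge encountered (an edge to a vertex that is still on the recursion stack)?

DFS from 8 (visiting neighbors in alphabetical/numeric order); mark gray on enter, black on exit:
8 gray
  4 gray
    0 gray
      10 gray
        13 gray
        13 black
      10 black
    0 black
    6 gray
      1 gray
        2 gray
          5 gray
            5→4: 4 is gray → back edge
First back edge: 5 → 4.

5->4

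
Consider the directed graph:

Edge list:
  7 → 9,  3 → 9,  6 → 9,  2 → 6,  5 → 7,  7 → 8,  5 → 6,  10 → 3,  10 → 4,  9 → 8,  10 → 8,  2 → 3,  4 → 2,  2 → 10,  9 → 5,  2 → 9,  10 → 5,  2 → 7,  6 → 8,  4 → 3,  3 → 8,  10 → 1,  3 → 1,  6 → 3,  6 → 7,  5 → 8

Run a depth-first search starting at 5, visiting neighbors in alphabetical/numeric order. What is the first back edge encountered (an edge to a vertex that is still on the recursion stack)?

9→5

DFS from 5 (visiting neighbors in alphabetical/numeric order); mark gray on enter, black on exit:
5 gray
  6 gray
    3 gray
      1 gray
      1 black
      8 gray
      8 black
      9 gray
        9→5: 5 is gray → back edge
First back edge: 9 → 5.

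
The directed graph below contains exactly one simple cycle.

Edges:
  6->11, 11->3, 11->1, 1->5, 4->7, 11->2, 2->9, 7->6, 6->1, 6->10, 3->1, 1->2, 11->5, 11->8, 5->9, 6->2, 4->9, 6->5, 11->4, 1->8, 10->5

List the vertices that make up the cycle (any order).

4, 6, 7, 11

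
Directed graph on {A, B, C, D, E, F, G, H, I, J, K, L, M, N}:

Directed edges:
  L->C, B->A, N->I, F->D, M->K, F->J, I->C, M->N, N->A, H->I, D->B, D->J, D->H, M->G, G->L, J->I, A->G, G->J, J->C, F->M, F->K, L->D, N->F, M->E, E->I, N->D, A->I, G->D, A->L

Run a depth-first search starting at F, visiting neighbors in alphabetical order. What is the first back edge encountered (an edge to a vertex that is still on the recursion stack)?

G→D

DFS from F (visiting neighbors in alphabetical order); mark gray on enter, black on exit:
F gray
  D gray
    B gray
      A gray
        G gray
          G→D: D is gray → back edge
First back edge: G → D.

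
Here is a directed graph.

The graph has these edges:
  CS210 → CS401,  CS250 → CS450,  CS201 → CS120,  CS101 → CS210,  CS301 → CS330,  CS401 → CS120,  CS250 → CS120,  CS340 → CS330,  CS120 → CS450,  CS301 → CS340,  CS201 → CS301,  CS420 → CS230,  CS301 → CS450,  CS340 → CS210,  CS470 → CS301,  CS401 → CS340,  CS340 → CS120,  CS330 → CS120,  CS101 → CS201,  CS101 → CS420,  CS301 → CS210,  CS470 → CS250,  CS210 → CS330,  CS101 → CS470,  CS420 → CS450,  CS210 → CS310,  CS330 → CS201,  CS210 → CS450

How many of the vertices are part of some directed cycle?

6

A vertex is on a directed cycle iff it belongs to a strongly connected component of size ≥ 2 (or has a self-loop).
The vertices on cycles are {CS201, CS210, CS301, CS330, CS340, CS401} — 6 in total.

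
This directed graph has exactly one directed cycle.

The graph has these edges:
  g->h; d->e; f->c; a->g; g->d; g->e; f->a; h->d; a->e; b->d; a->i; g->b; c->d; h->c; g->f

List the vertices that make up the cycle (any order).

a, f, g

DFS with gray/black marking from g:
g gray
  h gray
    c gray
      d gray
        e gray
        e black
      d black
    c black
    h→d: d black — skip
  h black
  b gray
    b→d: d black — skip
  b black
  g→d: d black — skip
  f gray
    a gray
      a→g: g is gray → back edge
Back edge closes the cycle g → f → a → g; its vertices are {a, f, g}.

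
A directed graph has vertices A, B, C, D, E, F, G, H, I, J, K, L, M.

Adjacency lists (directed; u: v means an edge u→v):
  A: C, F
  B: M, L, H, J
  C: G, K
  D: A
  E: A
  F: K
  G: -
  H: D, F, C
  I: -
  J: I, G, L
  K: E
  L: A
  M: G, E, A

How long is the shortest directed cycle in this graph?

For each vertex v, BFS finds the shortest path from v back to v.
The shortest such closed walk is C → K → E → A → C, length 4.

4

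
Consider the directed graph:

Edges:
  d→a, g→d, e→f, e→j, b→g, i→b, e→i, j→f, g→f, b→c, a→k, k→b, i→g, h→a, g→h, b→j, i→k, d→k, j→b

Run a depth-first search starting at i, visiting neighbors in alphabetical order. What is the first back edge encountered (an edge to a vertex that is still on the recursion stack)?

DFS from i (visiting neighbors in alphabetical order); mark gray on enter, black on exit:
i gray
  b gray
    c gray
    c black
    g gray
      d gray
        a gray
          k gray
            k→b: b is gray → back edge
First back edge: k → b.

k→b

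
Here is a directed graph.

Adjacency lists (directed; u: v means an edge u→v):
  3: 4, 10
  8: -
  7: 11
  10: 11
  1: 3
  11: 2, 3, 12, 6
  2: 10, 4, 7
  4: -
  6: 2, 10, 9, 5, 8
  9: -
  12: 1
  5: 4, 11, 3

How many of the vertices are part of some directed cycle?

A vertex is on a directed cycle iff it belongs to a strongly connected component of size ≥ 2 (or has a self-loop).
The vertices on cycles are {1, 2, 3, 5, 6, 7, 10, 11, 12} — 9 in total.

9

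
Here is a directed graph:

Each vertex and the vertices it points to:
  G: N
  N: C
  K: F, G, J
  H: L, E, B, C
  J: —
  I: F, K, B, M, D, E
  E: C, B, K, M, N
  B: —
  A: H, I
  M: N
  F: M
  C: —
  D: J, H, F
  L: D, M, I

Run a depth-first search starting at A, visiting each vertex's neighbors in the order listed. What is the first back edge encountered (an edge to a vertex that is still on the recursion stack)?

DFS from A (visiting each vertex's neighbors in the order listed); mark gray on enter, black on exit:
A gray
  H gray
    L gray
      D gray
        J gray
        J black
        D→H: H is gray → back edge
First back edge: D → H.

D->H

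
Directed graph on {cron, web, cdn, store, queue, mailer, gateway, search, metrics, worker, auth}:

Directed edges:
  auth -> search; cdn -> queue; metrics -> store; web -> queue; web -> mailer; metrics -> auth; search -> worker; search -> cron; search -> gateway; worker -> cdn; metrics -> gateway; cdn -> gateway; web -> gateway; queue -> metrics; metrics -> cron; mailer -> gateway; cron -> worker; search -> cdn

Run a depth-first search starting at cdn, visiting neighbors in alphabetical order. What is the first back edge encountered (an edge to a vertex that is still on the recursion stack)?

DFS from cdn (visiting neighbors in alphabetical order); mark gray on enter, black on exit:
cdn gray
  gateway gray
  gateway black
  queue gray
    metrics gray
      auth gray
        search gray
          search→cdn: cdn is gray → back edge
First back edge: search → cdn.

search->cdn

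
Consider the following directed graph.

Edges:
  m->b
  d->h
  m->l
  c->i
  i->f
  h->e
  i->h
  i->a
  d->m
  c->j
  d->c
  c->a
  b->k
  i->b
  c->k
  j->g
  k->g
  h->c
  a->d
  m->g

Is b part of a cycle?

b lies on a cycle iff there is a path from b back to itself.
Exploring from b, it never reaches itself; equivalently, its strongly connected component is a singleton.

No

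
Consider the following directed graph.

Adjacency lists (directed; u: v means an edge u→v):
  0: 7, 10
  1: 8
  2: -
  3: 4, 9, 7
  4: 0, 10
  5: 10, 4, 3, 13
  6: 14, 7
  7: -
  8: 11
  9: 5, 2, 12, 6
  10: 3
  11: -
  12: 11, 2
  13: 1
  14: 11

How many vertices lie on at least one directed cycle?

6

A vertex is on a directed cycle iff it belongs to a strongly connected component of size ≥ 2 (or has a self-loop).
The vertices on cycles are {0, 3, 4, 5, 9, 10} — 6 in total.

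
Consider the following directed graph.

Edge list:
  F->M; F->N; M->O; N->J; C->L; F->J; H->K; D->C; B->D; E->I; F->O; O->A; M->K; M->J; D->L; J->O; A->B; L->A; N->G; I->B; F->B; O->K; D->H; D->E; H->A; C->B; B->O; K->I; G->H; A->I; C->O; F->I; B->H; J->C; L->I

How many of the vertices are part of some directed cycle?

A vertex is on a directed cycle iff it belongs to a strongly connected component of size ≥ 2 (or has a self-loop).
The vertices on cycles are {A, B, C, D, E, H, I, K, L, O} — 10 in total.

10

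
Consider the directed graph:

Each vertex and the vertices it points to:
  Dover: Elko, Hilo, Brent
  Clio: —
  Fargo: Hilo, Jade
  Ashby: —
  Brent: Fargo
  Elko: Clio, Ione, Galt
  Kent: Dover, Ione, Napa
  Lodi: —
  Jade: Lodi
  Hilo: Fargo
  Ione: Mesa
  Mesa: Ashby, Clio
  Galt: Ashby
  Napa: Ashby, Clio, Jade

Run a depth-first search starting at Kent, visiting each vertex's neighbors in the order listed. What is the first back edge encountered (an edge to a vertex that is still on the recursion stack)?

Fargo→Hilo

DFS from Kent (visiting each vertex's neighbors in the order listed); mark gray on enter, black on exit:
Kent gray
  Dover gray
    Elko gray
      Clio gray
      Clio black
      Ione gray
        Mesa gray
          Ashby gray
          Ashby black
          Mesa→Clio: Clio black — skip
        Mesa black
      Ione black
      Galt gray
        Galt→Ashby: Ashby black — skip
      Galt black
    Elko black
    Hilo gray
      Fargo gray
        Fargo→Hilo: Hilo is gray → back edge
First back edge: Fargo → Hilo.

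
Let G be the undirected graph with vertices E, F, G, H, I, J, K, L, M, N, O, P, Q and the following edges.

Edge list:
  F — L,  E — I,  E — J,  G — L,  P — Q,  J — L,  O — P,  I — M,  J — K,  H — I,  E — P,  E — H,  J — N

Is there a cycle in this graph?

DFS, tracking each vertex's parent; an edge to a visited non-parent vertex closes a cycle.
Start from E:
visit E (parent –)
  visit P (parent E)
    P–E: parent, skip
    visit Q (parent P)
      Q–P: parent, skip
    visit O (parent P)
      O–P: parent, skip
  visit H (parent E)
    H–E: parent, skip
    visit I (parent H)
      I–H: parent, skip
      I–E: E visited and ≠ parent → cycle
Cycle: E – H – I – E.

Yes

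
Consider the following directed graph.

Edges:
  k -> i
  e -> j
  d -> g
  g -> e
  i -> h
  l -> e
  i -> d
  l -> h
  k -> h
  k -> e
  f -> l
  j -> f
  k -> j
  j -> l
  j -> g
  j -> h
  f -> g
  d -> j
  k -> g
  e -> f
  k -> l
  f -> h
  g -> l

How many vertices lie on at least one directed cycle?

A vertex is on a directed cycle iff it belongs to a strongly connected component of size ≥ 2 (or has a self-loop).
The vertices on cycles are {e, f, g, j, l} — 5 in total.

5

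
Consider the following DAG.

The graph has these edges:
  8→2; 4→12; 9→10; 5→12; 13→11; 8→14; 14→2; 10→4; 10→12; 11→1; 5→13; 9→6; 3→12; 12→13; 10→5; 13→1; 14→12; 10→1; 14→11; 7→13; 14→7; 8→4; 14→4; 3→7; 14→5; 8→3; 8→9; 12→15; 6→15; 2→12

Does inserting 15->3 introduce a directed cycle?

Adding 15→3 creates a cycle iff 3 can already reach 15.
Path from 3: 3 → 12 → 15.
So 3 → … → 15 → 3 is a cycle.

Yes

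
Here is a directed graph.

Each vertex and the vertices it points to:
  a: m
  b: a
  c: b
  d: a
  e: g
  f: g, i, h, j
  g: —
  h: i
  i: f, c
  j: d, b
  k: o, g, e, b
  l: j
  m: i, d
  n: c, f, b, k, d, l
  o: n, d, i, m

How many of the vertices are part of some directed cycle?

12

A vertex is on a directed cycle iff it belongs to a strongly connected component of size ≥ 2 (or has a self-loop).
The vertices on cycles are {a, b, c, d, f, h, i, j, k, m, n, o} — 12 in total.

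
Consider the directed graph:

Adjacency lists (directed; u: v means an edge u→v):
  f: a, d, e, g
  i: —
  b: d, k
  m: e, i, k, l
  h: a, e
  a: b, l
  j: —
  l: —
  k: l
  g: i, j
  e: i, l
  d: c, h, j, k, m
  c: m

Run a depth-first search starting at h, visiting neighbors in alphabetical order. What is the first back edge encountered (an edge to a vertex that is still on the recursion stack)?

DFS from h (visiting neighbors in alphabetical order); mark gray on enter, black on exit:
h gray
  a gray
    b gray
      d gray
        c gray
          m gray
            e gray
              i gray
              i black
              l gray
              l black
            e black
            m→i: i black — skip
            k gray
              k→l: l black — skip
            k black
            m→l: l black — skip
          m black
        c black
        d→h: h is gray → back edge
First back edge: d → h.

d→h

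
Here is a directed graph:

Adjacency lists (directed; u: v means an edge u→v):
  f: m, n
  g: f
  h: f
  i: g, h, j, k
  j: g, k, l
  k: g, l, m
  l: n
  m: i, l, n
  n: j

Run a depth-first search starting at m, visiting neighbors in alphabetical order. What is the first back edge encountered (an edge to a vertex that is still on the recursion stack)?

f→m

DFS from m (visiting neighbors in alphabetical order); mark gray on enter, black on exit:
m gray
  i gray
    g gray
      f gray
        f→m: m is gray → back edge
First back edge: f → m.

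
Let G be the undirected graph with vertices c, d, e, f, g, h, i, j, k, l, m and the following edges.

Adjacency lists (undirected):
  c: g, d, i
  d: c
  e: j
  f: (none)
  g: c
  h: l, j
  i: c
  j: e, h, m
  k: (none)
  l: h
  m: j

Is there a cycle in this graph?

No

DFS, tracking each vertex's parent; an edge to a visited non-parent vertex closes a cycle.
Start from k:
visit k (parent –)
visit c (parent –)
  visit g (parent c)
    g–c: parent, skip
  visit d (parent c)
    d–c: parent, skip
  visit i (parent c)
    i–c: parent, skip
visit e (parent –)
  visit j (parent e)
    j–e: parent, skip
    visit h (parent j)
      visit l (parent h)
        l–h: parent, skip
      h–j: parent, skip
    visit m (parent j)
      m–j: parent, skip
visit f (parent –)
No non-parent visited neighbor found — the graph is a forest.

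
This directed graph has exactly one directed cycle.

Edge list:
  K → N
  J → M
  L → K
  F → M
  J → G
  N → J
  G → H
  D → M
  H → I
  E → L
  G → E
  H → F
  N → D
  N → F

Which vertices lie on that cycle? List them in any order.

DFS with gray/black marking from K:
K gray
  N gray
    D gray
      M gray
      M black
    D black
    J gray
      J→M: M black — skip
      G gray
        H gray
          F gray
            F→M: M black — skip
          F black
          I gray
          I black
        H black
        E gray
          L gray
            L→K: K is gray → back edge
Back edge closes the cycle K → N → J → G → E → L → K; its vertices are {E, G, J, K, L, N}.

E, G, J, K, L, N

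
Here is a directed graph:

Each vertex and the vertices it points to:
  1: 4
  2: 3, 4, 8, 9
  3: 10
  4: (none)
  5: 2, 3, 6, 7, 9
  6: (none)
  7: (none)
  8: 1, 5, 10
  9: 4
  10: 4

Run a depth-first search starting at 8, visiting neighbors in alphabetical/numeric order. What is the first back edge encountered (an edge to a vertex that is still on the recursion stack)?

DFS from 8 (visiting neighbors in alphabetical/numeric order); mark gray on enter, black on exit:
8 gray
  1 gray
    4 gray
    4 black
  1 black
  5 gray
    2 gray
      3 gray
        10 gray
          10→4: 4 black — skip
        10 black
      3 black
      2→4: 4 black — skip
      2→8: 8 is gray → back edge
First back edge: 2 → 8.

2->8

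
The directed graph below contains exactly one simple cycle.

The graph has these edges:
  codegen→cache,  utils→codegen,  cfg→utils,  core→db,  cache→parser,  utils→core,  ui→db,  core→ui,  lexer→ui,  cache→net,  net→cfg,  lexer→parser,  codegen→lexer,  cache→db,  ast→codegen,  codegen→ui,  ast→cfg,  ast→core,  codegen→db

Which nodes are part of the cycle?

cfg, net, cache, utils, codegen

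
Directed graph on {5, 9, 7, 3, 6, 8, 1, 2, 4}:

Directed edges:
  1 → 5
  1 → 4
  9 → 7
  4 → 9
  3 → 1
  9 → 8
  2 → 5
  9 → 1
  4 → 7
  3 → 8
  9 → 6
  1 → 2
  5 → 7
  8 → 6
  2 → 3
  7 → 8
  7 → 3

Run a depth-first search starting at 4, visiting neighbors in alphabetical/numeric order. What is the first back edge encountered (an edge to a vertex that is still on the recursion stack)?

DFS from 4 (visiting neighbors in alphabetical/numeric order); mark gray on enter, black on exit:
4 gray
  7 gray
    3 gray
      1 gray
        2 gray
          2→3: 3 is gray → back edge
First back edge: 2 → 3.

2->3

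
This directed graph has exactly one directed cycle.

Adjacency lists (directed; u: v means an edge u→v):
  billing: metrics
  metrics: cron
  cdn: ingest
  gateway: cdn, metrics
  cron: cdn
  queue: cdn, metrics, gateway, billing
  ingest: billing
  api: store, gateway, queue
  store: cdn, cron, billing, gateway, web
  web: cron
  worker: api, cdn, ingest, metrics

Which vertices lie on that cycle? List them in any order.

cdn, cron, ingest, billing, metrics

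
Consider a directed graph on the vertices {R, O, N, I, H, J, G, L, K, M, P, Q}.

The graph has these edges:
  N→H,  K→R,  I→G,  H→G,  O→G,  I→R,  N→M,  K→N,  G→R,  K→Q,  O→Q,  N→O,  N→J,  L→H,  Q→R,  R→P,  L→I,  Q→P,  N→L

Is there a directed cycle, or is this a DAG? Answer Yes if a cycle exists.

DFS with white/gray/black marking, starting from P:
P gray
P black
R gray
  R→P: P black — skip
R black
O gray
  G gray
    G→R: R black — skip
  G black
  Q gray
    Q→P: P black — skip
    Q→R: R black — skip
  Q black
O black
N gray
  J gray
  J black
  M gray
  M black
  N→O: O black — skip
  L gray
    I gray
      I→G: G black — skip
      I→R: R black — skip
    I black
    H gray
      H→G: G black — skip
    H black
  L black
  N→H: H black — skip
N black
K gray
  K→N: N black — skip
  K→Q: Q black — skip
  K→R: R black — skip
K black
Every edge goes to a white or black vertex — no back edge, so the graph is acyclic.

No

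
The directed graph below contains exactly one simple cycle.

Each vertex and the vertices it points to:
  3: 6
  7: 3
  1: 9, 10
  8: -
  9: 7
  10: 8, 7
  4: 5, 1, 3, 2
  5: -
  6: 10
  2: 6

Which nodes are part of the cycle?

DFS with gray/black marking from 3:
3 gray
  6 gray
    10 gray
      8 gray
      8 black
      7 gray
        7→3: 3 is gray → back edge
Back edge closes the cycle 3 → 6 → 10 → 7 → 3; its vertices are {3, 6, 7, 10}.

3, 6, 7, 10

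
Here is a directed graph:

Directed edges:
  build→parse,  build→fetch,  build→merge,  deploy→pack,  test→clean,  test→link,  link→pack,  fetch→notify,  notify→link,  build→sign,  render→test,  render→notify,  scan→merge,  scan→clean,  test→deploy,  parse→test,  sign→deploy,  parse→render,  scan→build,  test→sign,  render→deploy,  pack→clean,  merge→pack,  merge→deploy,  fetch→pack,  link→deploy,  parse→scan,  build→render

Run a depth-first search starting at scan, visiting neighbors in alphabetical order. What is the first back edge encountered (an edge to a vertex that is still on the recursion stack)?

parse→scan

DFS from scan (visiting neighbors in alphabetical order); mark gray on enter, black on exit:
scan gray
  build gray
    fetch gray
      notify gray
        link gray
          deploy gray
            pack gray
              clean gray
              clean black
            pack black
          deploy black
          link→pack: pack black — skip
        link black
      notify black
      fetch→pack: pack black — skip
    fetch black
    merge gray
      merge→deploy: deploy black — skip
      merge→pack: pack black — skip
    merge black
    parse gray
      render gray
        render→deploy: deploy black — skip
        render→notify: notify black — skip
        test gray
          test→clean: clean black — skip
          test→deploy: deploy black — skip
          test→link: link black — skip
          sign gray
            sign→deploy: deploy black — skip
          sign black
        test black
      render black
      parse→scan: scan is gray → back edge
First back edge: parse → scan.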